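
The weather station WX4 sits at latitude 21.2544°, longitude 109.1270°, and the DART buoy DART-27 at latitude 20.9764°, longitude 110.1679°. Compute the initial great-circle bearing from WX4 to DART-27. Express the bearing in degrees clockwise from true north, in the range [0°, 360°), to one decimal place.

Δλ = 1.0409°
y = sin Δλ · cos φ₂ = 0.016962
x = cos φ₁ sin φ₂ − sin φ₁ cos φ₂ cos Δλ = -0.004796
θ = atan2(y, x) = 105.7885° → 105.7885° (mod 360°)

105.8°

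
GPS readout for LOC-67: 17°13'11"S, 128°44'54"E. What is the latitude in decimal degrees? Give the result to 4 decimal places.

17° + 13′/60 + 11″/3600 = 17 + 0.21667 + 0.00306 = 17.2197°

17.2197°S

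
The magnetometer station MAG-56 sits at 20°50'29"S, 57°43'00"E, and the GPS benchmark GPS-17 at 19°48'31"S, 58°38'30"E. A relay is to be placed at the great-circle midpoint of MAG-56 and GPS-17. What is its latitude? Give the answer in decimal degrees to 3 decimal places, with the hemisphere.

20.326°S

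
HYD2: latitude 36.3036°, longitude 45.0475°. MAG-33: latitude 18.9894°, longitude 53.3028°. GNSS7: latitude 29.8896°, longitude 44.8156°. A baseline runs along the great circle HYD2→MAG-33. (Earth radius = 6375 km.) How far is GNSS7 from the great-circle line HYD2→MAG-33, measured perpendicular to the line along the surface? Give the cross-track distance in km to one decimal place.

320.8 km

δ₁₃ = central angle HYD2→GNSS7 = 0.111997 rad  (haversine)
θ₁₃ = bearing HYD2→GNSS7 = 181.799°,  θ₁₂ = bearing HYD2→MAG-33 = 155.049°
dₓₜ = R·arcsin(sin δ₁₃ · sin(θ₁₃ − θ₁₂)) = 6375·arcsin(0.11176·sin(26.750°)) = 320.828 km
|dₓₜ| = 320.828 km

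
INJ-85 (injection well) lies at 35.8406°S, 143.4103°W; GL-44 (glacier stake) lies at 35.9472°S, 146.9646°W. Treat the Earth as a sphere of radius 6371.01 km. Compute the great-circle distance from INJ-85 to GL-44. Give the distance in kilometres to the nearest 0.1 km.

Δφ = -0.1066°,  Δλ = -3.5543°
a = sin²(Δφ/2) + cos φ₁ cos φ₂ sin²(Δλ/2) = 0.000632
c = 2·arcsin(√a) = 0.050286 rad = 2.8812°
d = R·c = 6371.01 × 0.050286 = 320.4 km

320.4 km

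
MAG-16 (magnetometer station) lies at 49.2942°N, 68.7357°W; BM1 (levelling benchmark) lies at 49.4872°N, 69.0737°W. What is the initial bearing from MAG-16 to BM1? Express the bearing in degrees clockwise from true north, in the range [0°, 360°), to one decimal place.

311.4°

Δλ = -0.3380°
y = sin Δλ · cos φ₂ = -0.003832
x = cos φ₁ sin φ₂ − sin φ₁ cos φ₂ cos Δλ = 0.003377
θ = atan2(y, x) = -48.6126° → 311.3874° (mod 360°)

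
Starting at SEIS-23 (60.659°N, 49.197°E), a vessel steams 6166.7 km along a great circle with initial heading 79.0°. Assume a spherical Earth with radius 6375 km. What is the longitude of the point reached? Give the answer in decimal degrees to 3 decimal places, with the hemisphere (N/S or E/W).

129.292°E

δ = d/R = 6166.7/6375 = 0.967325 rad
φ₂ = arcsin(sin φ₁ cos δ + cos φ₁ sin δ cos θ)
   = arcsin(0.87172·0.56750 + 0.49001·0.82337·0.19081) = 34.86794°
λ₂ = λ₁ + atan2(sin θ sin δ cos φ₁, cos δ − sin φ₁ sin φ₂) = 129.29242°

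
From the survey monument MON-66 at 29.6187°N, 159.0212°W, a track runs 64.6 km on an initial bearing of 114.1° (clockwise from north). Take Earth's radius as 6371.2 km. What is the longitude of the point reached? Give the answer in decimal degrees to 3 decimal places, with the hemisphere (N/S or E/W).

158.413°W

δ = d/R = 64.6/6371.2 = 0.010139 rad
φ₂ = arcsin(sin φ₁ cos δ + cos φ₁ sin δ cos θ)
   = arcsin(0.49423·0.99995 + 0.86933·0.01014·-0.40833) = 29.38009°
λ₂ = λ₁ + atan2(sin θ sin δ cos φ₁, cos δ − sin φ₁ sin φ₂) = -158.41262°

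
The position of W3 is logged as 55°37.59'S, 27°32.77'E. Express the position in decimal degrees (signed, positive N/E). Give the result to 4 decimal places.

-55.6265°, +27.5462°

lat: 55.6265° S → -55.6265°
lon: 27.5462° E → +27.5462°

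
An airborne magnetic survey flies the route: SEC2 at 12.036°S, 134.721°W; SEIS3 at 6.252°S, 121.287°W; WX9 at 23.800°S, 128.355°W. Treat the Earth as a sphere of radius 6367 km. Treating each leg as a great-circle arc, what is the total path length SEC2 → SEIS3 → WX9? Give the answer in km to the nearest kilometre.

3698 km

SEC2→SEIS3: c = 0.252433 rad, d = 1607.24 km
SEIS3→WX9: c = 0.328420 rad, d = 2091.05 km
Total = 1607.24 + 2091.05 = 3698.29 km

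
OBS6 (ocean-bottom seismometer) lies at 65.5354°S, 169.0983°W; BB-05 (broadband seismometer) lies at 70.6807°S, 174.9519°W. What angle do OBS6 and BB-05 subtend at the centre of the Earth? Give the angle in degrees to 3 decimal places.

Δφ = -5.1453°,  Δλ = -5.8536°
a = sin²(Δφ/2) + cos φ₁ cos φ₂ sin²(Δλ/2) = 0.002372
c = 2·arcsin(√a) = 0.097444 rad = 5.5831°

5.583°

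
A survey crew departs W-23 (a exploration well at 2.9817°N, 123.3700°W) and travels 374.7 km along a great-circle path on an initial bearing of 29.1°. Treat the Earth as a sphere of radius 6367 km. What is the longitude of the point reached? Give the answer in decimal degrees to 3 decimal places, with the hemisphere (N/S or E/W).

δ = d/R = 374.7/6367 = 0.058850 rad
φ₂ = arcsin(sin φ₁ cos δ + cos φ₁ sin δ cos θ)
   = arcsin(0.05202·0.99827 + 0.99865·0.05882·0.87377) = 5.92632°
λ₂ = λ₁ + atan2(sin θ sin δ cos φ₁, cos δ − sin φ₁ sin φ₂) = -121.72205°

121.722°W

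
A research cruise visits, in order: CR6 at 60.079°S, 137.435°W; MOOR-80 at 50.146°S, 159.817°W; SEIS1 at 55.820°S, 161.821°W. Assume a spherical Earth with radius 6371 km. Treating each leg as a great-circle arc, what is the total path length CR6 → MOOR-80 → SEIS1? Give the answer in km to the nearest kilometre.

CR6→MOOR-80: c = 0.280456 rad, d = 1786.78 km
MOOR-80→SEIS1: c = 0.101233 rad, d = 644.95 km
Total = 1786.78 + 644.95 = 2431.74 km

2432 km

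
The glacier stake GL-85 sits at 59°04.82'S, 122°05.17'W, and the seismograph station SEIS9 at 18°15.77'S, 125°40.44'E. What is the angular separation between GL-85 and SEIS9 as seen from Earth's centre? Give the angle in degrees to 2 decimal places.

85.17°

GL-85: φ = -59.08033°, λ = -122.08617°
SEIS9: φ = -18.26283°, λ = +125.67400°
Δφ = 40.8175°,  Δλ = -112.2398°
a = sin²(Δφ/2) + cos φ₁ cos φ₂ sin²(Δλ/2) = 0.457920
c = 2·arcsin(√a) = 1.486537 rad = 85.1723°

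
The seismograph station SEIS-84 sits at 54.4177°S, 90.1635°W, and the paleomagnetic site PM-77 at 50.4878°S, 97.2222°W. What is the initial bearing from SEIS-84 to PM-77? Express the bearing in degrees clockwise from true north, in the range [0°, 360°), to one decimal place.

309.6°

Δλ = -7.0587°
y = sin Δλ · cos φ₂ = -0.078185
x = cos φ₁ sin φ₂ − sin φ₁ cos φ₂ cos Δλ = 0.064614
θ = atan2(y, x) = -50.4289° → 309.5711° (mod 360°)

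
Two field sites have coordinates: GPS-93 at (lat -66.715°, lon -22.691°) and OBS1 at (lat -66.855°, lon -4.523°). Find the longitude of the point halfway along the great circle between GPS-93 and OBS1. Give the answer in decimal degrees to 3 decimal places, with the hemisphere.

13.633°W

Bx = cos φ₂ cos Δλ = 0.373464,  By = cos φ₂ sin Δλ = 0.122558
φₘ = atan2(sin φ₁ + sin φ₂, √((cos φ₁ + Bx)² + By²)) = -67.04583°
λₘ = λ₁ + atan2(By, cos φ₁ + Bx) = -13.63309°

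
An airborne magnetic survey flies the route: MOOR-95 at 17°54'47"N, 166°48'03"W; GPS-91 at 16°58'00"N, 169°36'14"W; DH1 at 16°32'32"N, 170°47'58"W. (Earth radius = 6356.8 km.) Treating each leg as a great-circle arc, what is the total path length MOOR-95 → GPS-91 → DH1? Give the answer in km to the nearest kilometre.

450 km

MOOR-95: φ = +17.91306°, λ = -166.80083°
GPS-91: φ = +16.96667°, λ = -169.60389°
DH1: φ = +16.54222°, λ = -170.79944°
MOOR-95→GPS-91: c = 0.049509 rad, d = 314.72 km
GPS-91→DH1: c = 0.021310 rad, d = 135.46 km
Total = 314.72 + 135.46 = 450.18 km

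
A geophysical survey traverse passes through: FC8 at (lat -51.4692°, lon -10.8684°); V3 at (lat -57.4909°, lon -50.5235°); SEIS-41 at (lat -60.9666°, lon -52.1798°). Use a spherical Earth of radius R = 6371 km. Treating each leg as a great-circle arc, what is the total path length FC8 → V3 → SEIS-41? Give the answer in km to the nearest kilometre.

3005 km

FC8→V3: c = 0.409179 rad, d = 2606.88 km
V3→SEIS-41: c = 0.062434 rad, d = 397.77 km
Total = 2606.88 + 397.77 = 3004.65 km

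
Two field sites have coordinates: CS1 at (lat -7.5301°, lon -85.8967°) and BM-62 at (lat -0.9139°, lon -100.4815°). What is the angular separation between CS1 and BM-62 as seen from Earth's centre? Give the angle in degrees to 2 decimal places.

Δφ = 6.6162°,  Δλ = -14.5848°
a = sin²(Δφ/2) + cos φ₁ cos φ₂ sin²(Δλ/2) = 0.019301
c = 2·arcsin(√a) = 0.278757 rad = 15.9716°

15.97°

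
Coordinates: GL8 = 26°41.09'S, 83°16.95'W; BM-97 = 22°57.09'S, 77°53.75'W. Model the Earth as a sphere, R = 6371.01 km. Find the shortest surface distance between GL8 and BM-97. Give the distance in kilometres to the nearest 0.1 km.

683.9 km

GL8: φ = -26.68483°, λ = -83.28250°
BM-97: φ = -22.95150°, λ = -77.89583°
Δφ = 3.7333°,  Δλ = 5.3867°
a = sin²(Δφ/2) + cos φ₁ cos φ₂ sin²(Δλ/2) = 0.002878
c = 2·arcsin(√a) = 0.107341 rad = 6.1502°
d = R·c = 6371.01 × 0.107341 = 683.9 km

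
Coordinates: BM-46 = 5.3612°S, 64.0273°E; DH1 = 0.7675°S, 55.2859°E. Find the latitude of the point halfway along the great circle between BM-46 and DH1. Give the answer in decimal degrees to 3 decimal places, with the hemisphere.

Bx = cos φ₂ cos Δλ = 0.988296,  By = cos φ₂ sin Δλ = -0.151961
φₘ = atan2(sin φ₁ + sin φ₂, √((cos φ₁ + Bx)² + By²)) = -3.07327°
λₘ = λ₁ + atan2(By, cos φ₁ + Bx) = 59.64720°

3.073°S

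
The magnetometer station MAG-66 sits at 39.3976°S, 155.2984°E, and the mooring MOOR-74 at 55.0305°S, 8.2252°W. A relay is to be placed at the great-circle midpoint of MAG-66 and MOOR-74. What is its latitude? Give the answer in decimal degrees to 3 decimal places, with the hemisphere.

79.250°S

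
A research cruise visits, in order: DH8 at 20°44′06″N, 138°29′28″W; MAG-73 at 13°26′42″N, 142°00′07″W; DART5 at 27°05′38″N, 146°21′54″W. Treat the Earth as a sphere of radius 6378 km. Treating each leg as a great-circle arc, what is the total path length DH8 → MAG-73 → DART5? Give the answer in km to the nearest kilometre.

2479 km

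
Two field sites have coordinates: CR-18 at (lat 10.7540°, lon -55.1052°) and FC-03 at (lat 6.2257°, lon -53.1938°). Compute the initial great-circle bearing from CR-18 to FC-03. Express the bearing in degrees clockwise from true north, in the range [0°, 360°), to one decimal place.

157.2°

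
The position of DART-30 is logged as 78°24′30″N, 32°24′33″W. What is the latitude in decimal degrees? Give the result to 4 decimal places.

78.4083°N

78° + 24′/60 + 30″/3600 = 78 + 0.40000 + 0.00833 = 78.4083°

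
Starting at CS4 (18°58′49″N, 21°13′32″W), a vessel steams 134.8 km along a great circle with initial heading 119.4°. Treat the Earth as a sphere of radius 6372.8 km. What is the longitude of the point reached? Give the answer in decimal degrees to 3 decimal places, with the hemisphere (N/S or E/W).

20.113°W

CS4: φ = +18.98028°, λ = -21.22556°
δ = d/R = 134.8/6372.8 = 0.021152 rad
φ₂ = arcsin(sin φ₁ cos δ + cos φ₁ sin δ cos θ)
   = arcsin(0.32524·0.99978 + 0.94563·0.02115·-0.49090) = 18.38203°
λ₂ = λ₁ + atan2(sin θ sin δ cos φ₁, cos δ − sin φ₁ sin φ₂) = -20.11293°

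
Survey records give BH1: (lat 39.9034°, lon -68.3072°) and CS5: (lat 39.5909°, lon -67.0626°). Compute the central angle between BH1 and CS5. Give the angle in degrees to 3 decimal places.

Δφ = -0.3125°,  Δλ = 1.2446°
a = sin²(Δφ/2) + cos φ₁ cos φ₂ sin²(Δλ/2) = 0.000077
c = 2·arcsin(√a) = 0.017570 rad = 1.0067°

1.007°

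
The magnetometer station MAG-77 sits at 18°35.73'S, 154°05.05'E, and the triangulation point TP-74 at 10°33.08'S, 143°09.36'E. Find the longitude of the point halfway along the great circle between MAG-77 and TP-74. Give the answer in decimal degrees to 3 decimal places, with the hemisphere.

MAG-77: φ = -18.59550°, λ = +154.08417°
TP-74: φ = -10.55133°, λ = +143.15600°
Bx = cos φ₂ cos Δλ = 0.965264,  By = cos φ₂ sin Δλ = -0.186373
φₘ = atan2(sin φ₁ + sin φ₂, √((cos φ₁ + Bx)² + By²)) = -14.63707°
λₘ = λ₁ + atan2(By, cos φ₁ + Bx) = 148.51989°

148.520°E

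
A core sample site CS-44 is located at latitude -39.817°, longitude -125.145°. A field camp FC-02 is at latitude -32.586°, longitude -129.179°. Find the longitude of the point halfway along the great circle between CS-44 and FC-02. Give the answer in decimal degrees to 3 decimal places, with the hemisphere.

127.255°W

Bx = cos φ₂ cos Δλ = 0.840496,  By = cos φ₂ sin Δλ = -0.059274
φₘ = atan2(sin φ₁ + sin φ₂, √((cos φ₁ + Bx)² + By²)) = -36.21839°
λₘ = λ₁ + atan2(By, cos φ₁ + Bx) = -127.25532°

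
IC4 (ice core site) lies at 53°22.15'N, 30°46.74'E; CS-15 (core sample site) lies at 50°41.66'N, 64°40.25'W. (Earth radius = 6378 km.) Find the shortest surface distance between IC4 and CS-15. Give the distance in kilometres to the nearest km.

IC4: φ = +53.36917°, λ = +30.77900°
CS-15: φ = +50.69433°, λ = -64.67083°
Δφ = -2.6748°,  Δλ = -95.4498°
a = sin²(Δφ/2) + cos φ₁ cos φ₂ sin²(Δλ/2) = 0.207471
c = 2·arcsin(√a) = 0.945845 rad = 54.1929°
d = R·c = 6378 × 0.945845 = 6032.6 km

6033 km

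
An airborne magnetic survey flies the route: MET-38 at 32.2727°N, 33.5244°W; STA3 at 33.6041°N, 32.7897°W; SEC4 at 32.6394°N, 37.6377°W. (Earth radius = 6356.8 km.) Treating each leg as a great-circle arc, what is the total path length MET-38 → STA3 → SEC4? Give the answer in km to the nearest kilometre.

MET-38→STA3: c = 0.025608 rad, d = 162.79 km
STA3→SEC4: c = 0.072830 rad, d = 462.96 km
Total = 162.79 + 462.96 = 625.75 km

626 km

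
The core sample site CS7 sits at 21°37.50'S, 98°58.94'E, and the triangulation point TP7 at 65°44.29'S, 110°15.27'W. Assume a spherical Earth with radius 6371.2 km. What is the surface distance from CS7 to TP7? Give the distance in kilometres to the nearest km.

9991 km

CS7: φ = -21.62500°, λ = +98.98233°
TP7: φ = -65.73817°, λ = -110.25450°
Δφ = -44.1132°,  Δλ = 150.7632°
a = sin²(Δφ/2) + cos φ₁ cos φ₂ sin²(Δλ/2) = 0.498672
c = 2·arcsin(√a) = 1.568140 rad = 89.8478°
d = R·c = 6371.2 × 1.568140 = 9990.9 km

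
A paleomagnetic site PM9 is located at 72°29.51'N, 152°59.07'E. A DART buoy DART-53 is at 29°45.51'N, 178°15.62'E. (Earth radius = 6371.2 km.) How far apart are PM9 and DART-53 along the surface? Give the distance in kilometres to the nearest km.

4982 km

PM9: φ = +72.49183°, λ = +152.98450°
DART-53: φ = +29.75850°, λ = +178.26033°
Δφ = -42.7333°,  Δλ = 25.2758°
a = sin²(Δφ/2) + cos φ₁ cos φ₂ sin²(Δλ/2) = 0.145242
c = 2·arcsin(√a) = 0.781985 rad = 44.8044°
d = R·c = 6371.2 × 0.781985 = 4982.2 km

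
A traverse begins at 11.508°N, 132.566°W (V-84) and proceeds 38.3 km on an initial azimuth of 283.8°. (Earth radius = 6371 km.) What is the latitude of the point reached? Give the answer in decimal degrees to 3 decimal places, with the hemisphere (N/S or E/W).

δ = d/R = 38.3/6371 = 0.006012 rad
φ₂ = arcsin(sin φ₁ cos δ + cos φ₁ sin δ cos θ)
   = arcsin(0.19950·0.99998 + 0.97990·0.00601·0.23853) = 11.58996°
λ₂ = λ₁ + atan2(sin θ sin δ cos φ₁, cos δ − sin φ₁ sin φ₂) = -132.90746°

11.590°N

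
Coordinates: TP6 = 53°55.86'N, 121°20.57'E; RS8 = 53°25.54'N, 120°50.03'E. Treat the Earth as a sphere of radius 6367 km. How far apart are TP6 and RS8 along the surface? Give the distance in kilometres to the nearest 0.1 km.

TP6: φ = +53.93100°, λ = +121.34283°
RS8: φ = +53.42567°, λ = +120.83383°
Δφ = -0.5053°,  Δλ = -0.5090°
a = sin²(Δφ/2) + cos φ₁ cos φ₂ sin²(Δλ/2) = 0.000026
c = 2·arcsin(√a) = 0.010270 rad = 0.5884°
d = R·c = 6367 × 0.010270 = 65.4 km

65.4 km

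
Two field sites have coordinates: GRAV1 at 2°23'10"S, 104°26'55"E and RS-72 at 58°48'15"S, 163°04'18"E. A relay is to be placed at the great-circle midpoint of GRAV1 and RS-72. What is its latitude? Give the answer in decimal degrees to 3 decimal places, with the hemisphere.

33.727°S

GRAV1: φ = -2.38611°, λ = +104.44861°
RS-72: φ = -58.80417°, λ = +163.07167°
Bx = cos φ₂ cos Δλ = 0.269687,  By = cos φ₂ sin Δλ = 0.442218
φₘ = atan2(sin φ₁ + sin φ₂, √((cos φ₁ + Bx)² + By²)) = -33.72703°
λₘ = λ₁ + atan2(By, cos φ₁ + Bx) = 123.66343°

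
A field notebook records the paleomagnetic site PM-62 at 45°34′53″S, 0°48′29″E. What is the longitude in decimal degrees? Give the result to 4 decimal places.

0° + 48′/60 + 29″/3600 = 0 + 0.80000 + 0.00806 = 0.8081°

0.8081°E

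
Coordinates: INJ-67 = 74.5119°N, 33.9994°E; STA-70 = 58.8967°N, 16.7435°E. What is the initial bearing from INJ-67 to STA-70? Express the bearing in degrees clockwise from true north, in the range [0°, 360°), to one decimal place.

Δλ = -17.2559°
y = sin Δλ · cos φ₂ = -0.153239
x = cos φ₁ sin φ₂ − sin φ₁ cos φ₂ cos Δλ = -0.246768
θ = atan2(y, x) = -148.1604° → 211.8396° (mod 360°)

211.8°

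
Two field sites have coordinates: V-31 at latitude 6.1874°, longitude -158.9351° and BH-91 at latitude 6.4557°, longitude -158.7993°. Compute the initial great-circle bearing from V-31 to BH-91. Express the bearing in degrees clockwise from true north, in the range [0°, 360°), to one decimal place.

26.7°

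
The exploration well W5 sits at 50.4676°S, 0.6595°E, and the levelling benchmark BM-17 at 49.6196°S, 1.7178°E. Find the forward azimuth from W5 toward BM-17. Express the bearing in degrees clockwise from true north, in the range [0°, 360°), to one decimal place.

39.1°

Δλ = 1.0583°
y = sin Δλ · cos φ₂ = 0.011966
x = cos φ₁ sin φ₂ − sin φ₁ cos φ₂ cos Δλ = 0.014715
θ = atan2(y, x) = 39.1177° → 39.1177° (mod 360°)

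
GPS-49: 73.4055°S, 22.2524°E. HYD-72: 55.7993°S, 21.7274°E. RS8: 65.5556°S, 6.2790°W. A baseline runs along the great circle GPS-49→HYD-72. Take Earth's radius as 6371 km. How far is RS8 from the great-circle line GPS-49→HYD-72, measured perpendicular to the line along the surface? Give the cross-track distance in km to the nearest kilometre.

δ₁₃ = central angle GPS-49→RS8 = 0.218256 rad  (haversine)
θ₁₃ = bearing GPS-49→RS8 = 294.101°,  θ₁₂ = bearing GPS-49→HYD-72 = 359.024°
dₓₜ = R·arcsin(sin δ₁₃ · sin(θ₁₃ − θ₁₂)) = 6371·arcsin(0.21653·sin(-64.924°)) = -1257.621 km
|dₓₜ| = 1257.621 km

1258 km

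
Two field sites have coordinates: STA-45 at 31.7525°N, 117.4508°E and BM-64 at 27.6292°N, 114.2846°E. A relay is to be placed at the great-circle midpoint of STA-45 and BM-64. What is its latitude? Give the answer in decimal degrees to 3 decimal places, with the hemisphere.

Bx = cos φ₂ cos Δλ = 0.884615,  By = cos φ₂ sin Δλ = -0.048934
φₘ = atan2(sin φ₁ + sin φ₂, √((cos φ₁ + Bx)² + By²)) = 29.70026°
λₘ = λ₁ + atan2(By, cos φ₁ + Bx) = 115.83520°

29.700°N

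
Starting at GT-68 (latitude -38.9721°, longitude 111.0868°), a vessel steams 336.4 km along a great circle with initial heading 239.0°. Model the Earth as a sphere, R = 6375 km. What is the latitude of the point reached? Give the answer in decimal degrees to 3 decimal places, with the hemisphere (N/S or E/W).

40.480°S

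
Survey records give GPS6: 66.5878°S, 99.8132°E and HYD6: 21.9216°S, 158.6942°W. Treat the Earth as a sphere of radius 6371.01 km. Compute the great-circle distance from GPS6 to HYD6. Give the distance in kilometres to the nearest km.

Δφ = 44.6662°,  Δλ = 101.4926°
a = sin²(Δφ/2) + cos φ₁ cos φ₂ sin²(Δλ/2) = 0.365421
c = 2·arcsin(√a) = 1.298278 rad = 74.3859°
d = R·c = 6371.01 × 1.298278 = 8271.3 km

8271 km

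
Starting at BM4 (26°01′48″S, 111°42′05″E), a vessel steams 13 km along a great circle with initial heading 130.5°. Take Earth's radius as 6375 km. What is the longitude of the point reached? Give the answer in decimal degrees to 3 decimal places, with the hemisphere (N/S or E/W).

BM4: φ = -26.03000°, λ = +111.70139°
δ = d/R = 13/6375 = 0.002039 rad
φ₂ = arcsin(sin φ₁ cos δ + cos φ₁ sin δ cos θ)
   = arcsin(-0.43884·1.00000 + 0.89856·0.00204·-0.64945) = -26.10585°
λ₂ = λ₁ + atan2(sin θ sin δ cos φ₁, cos δ − sin φ₁ sin φ₂) = 111.80033°

111.800°E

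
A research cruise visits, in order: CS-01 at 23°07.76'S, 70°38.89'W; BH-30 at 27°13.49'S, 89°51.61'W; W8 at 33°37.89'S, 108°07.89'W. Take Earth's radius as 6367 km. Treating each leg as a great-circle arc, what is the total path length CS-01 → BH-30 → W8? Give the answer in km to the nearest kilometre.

CS-01: φ = -23.12933°, λ = -70.64817°
BH-30: φ = -27.22483°, λ = -89.86017°
W8: φ = -33.63150°, λ = -108.13150°
CS-01→BH-30: c = 0.311404 rad, d = 1982.71 km
BH-30→W8: c = 0.296288 rad, d = 1886.47 km
Total = 1982.71 + 1886.47 = 3869.18 km

3869 km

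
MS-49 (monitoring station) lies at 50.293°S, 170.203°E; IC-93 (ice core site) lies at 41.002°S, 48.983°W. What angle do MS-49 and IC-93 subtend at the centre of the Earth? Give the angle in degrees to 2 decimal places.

82.47°

Δφ = 9.2910°,  Δλ = 140.8140°
a = sin²(Δφ/2) + cos φ₁ cos φ₂ sin²(Δλ/2) = 0.434483
c = 2·arcsin(√a) = 1.439384 rad = 82.4707°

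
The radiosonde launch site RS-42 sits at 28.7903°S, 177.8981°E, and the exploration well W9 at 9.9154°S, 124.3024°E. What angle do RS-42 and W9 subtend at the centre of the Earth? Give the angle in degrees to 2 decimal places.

Δφ = 18.8749°,  Δλ = -53.5957°
a = sin²(Δφ/2) + cos φ₁ cos φ₂ sin²(Δλ/2) = 0.202361
c = 2·arcsin(√a) = 0.933184 rad = 53.4675°

53.47°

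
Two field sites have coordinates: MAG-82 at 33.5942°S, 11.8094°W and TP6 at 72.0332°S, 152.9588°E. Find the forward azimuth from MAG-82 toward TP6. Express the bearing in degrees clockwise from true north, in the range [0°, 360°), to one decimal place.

175.2°

Δλ = 164.7682°
y = sin Δλ · cos φ₂ = 0.081042
x = cos φ₁ sin φ₂ − sin φ₁ cos φ₂ cos Δλ = -0.957038
θ = atan2(y, x) = 175.1598° → 175.1598° (mod 360°)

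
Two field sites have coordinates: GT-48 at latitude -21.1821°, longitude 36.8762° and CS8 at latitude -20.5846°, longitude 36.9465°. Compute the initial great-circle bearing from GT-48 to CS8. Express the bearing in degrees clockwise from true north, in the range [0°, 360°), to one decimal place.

6.3°

Δλ = 0.0703°
y = sin Δλ · cos φ₂ = 0.001149
x = cos φ₁ sin φ₂ − sin φ₁ cos φ₂ cos Δλ = 0.010428
θ = atan2(y, x) = 6.2858° → 6.2858° (mod 360°)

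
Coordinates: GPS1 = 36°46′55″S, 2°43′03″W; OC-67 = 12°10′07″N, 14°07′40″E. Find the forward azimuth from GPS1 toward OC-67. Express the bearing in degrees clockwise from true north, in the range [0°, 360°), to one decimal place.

21.2°

GPS1: φ = -36.78194°, λ = -2.71750°
OC-67: φ = +12.16861°, λ = +14.12778°
Δλ = 16.8453°
y = sin Δλ · cos φ₂ = 0.283277
x = cos φ₁ sin φ₂ − sin φ₁ cos φ₂ cos Δλ = 0.729028
θ = atan2(y, x) = 21.2346° → 21.2346° (mod 360°)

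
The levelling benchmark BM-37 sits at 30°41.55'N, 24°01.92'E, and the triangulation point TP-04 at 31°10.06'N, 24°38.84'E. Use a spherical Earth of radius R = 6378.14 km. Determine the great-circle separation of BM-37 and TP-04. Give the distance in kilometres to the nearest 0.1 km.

BM-37: φ = +30.69250°, λ = +24.03200°
TP-04: φ = +31.16767°, λ = +24.64733°
Δφ = 0.4752°,  Δλ = 0.6153°
a = sin²(Δφ/2) + cos φ₁ cos φ₂ sin²(Δλ/2) = 0.000038
c = 2·arcsin(√a) = 0.012395 rad = 0.7102°
d = R·c = 6378.14 × 0.012395 = 79.1 km

79.1 km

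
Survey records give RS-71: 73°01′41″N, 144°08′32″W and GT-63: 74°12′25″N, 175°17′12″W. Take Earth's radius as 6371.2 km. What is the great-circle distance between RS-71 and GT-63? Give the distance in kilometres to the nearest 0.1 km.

974.0 km

RS-71: φ = +73.02806°, λ = -144.14222°
GT-63: φ = +74.20694°, λ = -175.28667°
Δφ = 1.1789°,  Δλ = -31.1444°
a = sin²(Δφ/2) + cos φ₁ cos φ₂ sin²(Δλ/2) = 0.005831
c = 2·arcsin(√a) = 0.152874 rad = 8.7590°
d = R·c = 6371.2 × 0.152874 = 974.0 km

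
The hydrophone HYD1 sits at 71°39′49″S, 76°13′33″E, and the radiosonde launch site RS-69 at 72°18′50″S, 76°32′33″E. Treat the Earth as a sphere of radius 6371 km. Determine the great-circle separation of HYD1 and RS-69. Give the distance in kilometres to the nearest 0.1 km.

HYD1: φ = -71.66361°, λ = +76.22583°
RS-69: φ = -72.31389°, λ = +76.54250°
Δφ = -0.6503°,  Δλ = 0.3167°
a = sin²(Δφ/2) + cos φ₁ cos φ₂ sin²(Δλ/2) = 0.000033
c = 2·arcsin(√a) = 0.011477 rad = 0.6576°
d = R·c = 6371 × 0.011477 = 73.1 km

73.1 km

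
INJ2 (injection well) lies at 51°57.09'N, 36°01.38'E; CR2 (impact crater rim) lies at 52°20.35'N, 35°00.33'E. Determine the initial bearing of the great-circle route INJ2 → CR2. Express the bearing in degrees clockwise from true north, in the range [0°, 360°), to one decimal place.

302.2°

INJ2: φ = +51.95150°, λ = +36.02300°
CR2: φ = +52.33917°, λ = +35.00550°
Δλ = -1.0175°
y = sin Δλ · cos φ₂ = -0.010850
x = cos φ₁ sin φ₂ − sin φ₁ cos φ₂ cos Δλ = 0.006842
θ = atan2(y, x) = -57.7644° → 302.2356° (mod 360°)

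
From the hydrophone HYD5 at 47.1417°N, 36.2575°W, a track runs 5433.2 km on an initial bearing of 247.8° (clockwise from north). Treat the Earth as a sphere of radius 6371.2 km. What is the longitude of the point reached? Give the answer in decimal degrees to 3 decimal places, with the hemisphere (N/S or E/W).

83.001°W

δ = d/R = 5433.2/6371.2 = 0.852775 rad
φ₂ = arcsin(sin φ₁ cos δ + cos φ₁ sin δ cos θ)
   = arcsin(0.73304·0.65790 + 0.68019·0.75311·-0.37784) = 16.78085°
λ₂ = λ₁ + atan2(sin θ sin δ cos φ₁, cos δ − sin φ₁ sin φ₂) = -83.00116°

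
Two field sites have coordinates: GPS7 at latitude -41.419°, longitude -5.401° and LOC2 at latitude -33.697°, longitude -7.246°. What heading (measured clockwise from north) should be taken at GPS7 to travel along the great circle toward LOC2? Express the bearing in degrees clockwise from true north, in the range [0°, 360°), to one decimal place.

Δλ = -1.8450°
y = sin Δλ · cos φ₂ = -0.026786
x = cos φ₁ sin φ₂ − sin φ₁ cos φ₂ cos Δλ = 0.134081
θ = atan2(y, x) = -11.2976° → 348.7024° (mod 360°)

348.7°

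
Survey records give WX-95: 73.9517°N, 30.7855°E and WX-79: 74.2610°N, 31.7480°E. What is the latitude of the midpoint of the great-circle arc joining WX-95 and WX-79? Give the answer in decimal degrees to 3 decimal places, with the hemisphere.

74.107°N

Bx = cos φ₂ cos Δλ = 0.271217,  By = cos φ₂ sin Δλ = 0.004557
φₘ = atan2(sin φ₁ + sin φ₂, √((cos φ₁ + Bx)² + By²)) = 74.10688°
λₘ = λ₁ + atan2(By, cos φ₁ + Bx) = 31.26219°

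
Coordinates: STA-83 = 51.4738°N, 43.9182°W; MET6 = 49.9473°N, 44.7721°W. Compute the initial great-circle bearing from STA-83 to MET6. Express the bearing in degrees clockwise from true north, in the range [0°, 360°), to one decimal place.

199.8°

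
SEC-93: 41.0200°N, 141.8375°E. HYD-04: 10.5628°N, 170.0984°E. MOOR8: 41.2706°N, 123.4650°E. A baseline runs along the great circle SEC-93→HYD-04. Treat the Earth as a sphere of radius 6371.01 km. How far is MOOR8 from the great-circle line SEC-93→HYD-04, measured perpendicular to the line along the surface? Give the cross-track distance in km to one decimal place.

δ₁₃ = central angle SEC-93→MOOR8 = 0.241060 rad  (haversine)
θ₁₃ = bearing SEC-93→MOOR8 = 277.103°,  θ₁₂ = bearing SEC-93→HYD-04 = 132.731°
dₓₜ = R·arcsin(sin δ₁₃ · sin(θ₁₃ − θ₁₂)) = 6371.01·arcsin(0.23873·sin(144.371°)) = 888.888 km
|dₓₜ| = 888.888 km

888.9 km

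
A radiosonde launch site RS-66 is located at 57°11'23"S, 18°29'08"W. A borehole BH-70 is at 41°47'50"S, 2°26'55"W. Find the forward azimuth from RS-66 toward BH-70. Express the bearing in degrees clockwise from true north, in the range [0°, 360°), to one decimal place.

40.5°

RS-66: φ = -57.18972°, λ = -18.48556°
BH-70: φ = -41.79722°, λ = -2.44861°
Δλ = 16.0369°
y = sin Δλ · cos φ₂ = 0.205952
x = cos φ₁ sin φ₂ − sin φ₁ cos φ₂ cos Δλ = 0.241046
θ = atan2(y, x) = 40.5109° → 40.5109° (mod 360°)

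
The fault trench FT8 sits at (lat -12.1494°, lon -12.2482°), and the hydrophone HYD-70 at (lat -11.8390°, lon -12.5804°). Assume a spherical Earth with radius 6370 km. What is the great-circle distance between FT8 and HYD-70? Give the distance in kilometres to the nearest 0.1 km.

50.0 km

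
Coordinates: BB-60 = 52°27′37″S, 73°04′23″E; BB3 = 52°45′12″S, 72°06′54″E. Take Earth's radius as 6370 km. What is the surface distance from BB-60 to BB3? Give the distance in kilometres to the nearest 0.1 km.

BB-60: φ = -52.46028°, λ = +73.07306°
BB3: φ = -52.75333°, λ = +72.11500°
Δφ = -0.2931°,  Δλ = -0.9581°
a = sin²(Δφ/2) + cos φ₁ cos φ₂ sin²(Δλ/2) = 0.000032
c = 2·arcsin(√a) = 0.011370 rad = 0.6514°
d = R·c = 6370 × 0.011370 = 72.4 km

72.4 km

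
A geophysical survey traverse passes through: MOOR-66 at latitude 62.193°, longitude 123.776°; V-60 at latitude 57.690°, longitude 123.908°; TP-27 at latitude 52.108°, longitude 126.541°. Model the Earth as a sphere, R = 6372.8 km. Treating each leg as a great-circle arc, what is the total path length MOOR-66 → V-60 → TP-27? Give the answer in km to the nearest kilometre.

MOOR-66→V-60: c = 0.078601 rad, d = 500.91 km
V-60→TP-27: c = 0.100925 rad, d = 643.17 km
Total = 500.91 + 643.17 = 1144.08 km

1144 km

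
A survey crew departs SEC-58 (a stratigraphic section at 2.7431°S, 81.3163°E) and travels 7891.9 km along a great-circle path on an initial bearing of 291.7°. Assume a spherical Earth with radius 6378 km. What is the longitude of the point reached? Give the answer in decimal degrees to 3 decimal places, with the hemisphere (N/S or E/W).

δ = d/R = 7891.9/6378 = 1.237363 rad
φ₂ = arcsin(sin φ₁ cos δ + cos φ₁ sin δ cos θ)
   = arcsin(-0.04786·0.32729 + 0.99885·0.94492·0.36975) = 19.47035°
λ₂ = λ₁ + atan2(sin θ sin δ cos φ₁, cos δ − sin φ₁ sin φ₂) = 12.69176°

12.692°E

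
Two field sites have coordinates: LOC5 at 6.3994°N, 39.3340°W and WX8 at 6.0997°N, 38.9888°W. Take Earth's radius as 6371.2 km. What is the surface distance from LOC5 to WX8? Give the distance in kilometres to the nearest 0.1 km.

50.7 km

Δφ = -0.2997°,  Δλ = 0.3452°
a = sin²(Δφ/2) + cos φ₁ cos φ₂ sin²(Δλ/2) = 0.000016
c = 2·arcsin(√a) = 0.007952 rad = 0.4556°
d = R·c = 6371.2 × 0.007952 = 50.7 km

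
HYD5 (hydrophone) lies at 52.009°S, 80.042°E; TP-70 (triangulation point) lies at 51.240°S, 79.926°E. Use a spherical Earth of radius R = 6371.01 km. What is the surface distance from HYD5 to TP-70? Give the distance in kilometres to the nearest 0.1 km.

Δφ = 0.7690°,  Δλ = -0.1160°
a = sin²(Δφ/2) + cos φ₁ cos φ₂ sin²(Δλ/2) = 0.000045
c = 2·arcsin(√a) = 0.013480 rad = 0.7724°
d = R·c = 6371.01 × 0.013480 = 85.9 km

85.9 km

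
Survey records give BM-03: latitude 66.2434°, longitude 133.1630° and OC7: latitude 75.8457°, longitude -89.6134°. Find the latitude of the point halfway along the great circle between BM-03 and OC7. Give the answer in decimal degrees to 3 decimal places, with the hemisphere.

81.600°N

Bx = cos φ₂ cos Δλ = -0.179490,  By = cos φ₂ sin Δλ = 0.166073
φₘ = atan2(sin φ₁ + sin φ₂, √((cos φ₁ + Bx)² + By²)) = 81.60010°
λₘ = λ₁ + atan2(By, cos φ₁ + Bx) = 169.79432°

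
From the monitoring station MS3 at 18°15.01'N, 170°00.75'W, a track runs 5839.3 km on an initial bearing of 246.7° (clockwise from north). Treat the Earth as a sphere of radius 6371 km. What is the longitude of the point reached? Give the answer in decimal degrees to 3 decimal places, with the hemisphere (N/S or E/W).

142.846°E

MS3: φ = +18.25017°, λ = -170.01250°
δ = d/R = 5839.3/6371 = 0.916544 rad
φ₂ = arcsin(sin φ₁ cos δ + cos φ₁ sin δ cos θ)
   = arcsin(0.31317·0.60857 + 0.94970·0.79350·-0.39555) = -6.17098°
λ₂ = λ₁ + atan2(sin θ sin δ cos φ₁, cos δ − sin φ₁ sin φ₂) = 142.84585°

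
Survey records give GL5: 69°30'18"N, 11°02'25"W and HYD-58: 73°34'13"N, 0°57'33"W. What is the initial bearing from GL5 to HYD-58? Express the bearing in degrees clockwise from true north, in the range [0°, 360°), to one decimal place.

33.4°

GL5: φ = +69.50500°, λ = -11.04028°
HYD-58: φ = +73.57028°, λ = -0.95917°
Δλ = 10.0811°
y = sin Δλ · cos φ₂ = 0.049509
x = cos φ₁ sin φ₂ − sin φ₁ cos φ₂ cos Δλ = 0.074983
θ = atan2(y, x) = 33.4353° → 33.4353° (mod 360°)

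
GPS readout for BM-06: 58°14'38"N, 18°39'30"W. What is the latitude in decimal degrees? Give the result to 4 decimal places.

58° + 14′/60 + 38″/3600 = 58 + 0.23333 + 0.01056 = 58.2439°

58.2439°N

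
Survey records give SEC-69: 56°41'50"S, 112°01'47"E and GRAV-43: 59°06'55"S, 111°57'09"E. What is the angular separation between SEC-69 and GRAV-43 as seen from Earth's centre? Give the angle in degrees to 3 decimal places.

SEC-69: φ = -56.69722°, λ = +112.02972°
GRAV-43: φ = -59.11528°, λ = +111.95250°
Δφ = -2.4181°,  Δλ = -0.0772°
a = sin²(Δφ/2) + cos φ₁ cos φ₂ sin²(Δλ/2) = 0.000445
c = 2·arcsin(√a) = 0.042209 rad = 2.4184°

2.418°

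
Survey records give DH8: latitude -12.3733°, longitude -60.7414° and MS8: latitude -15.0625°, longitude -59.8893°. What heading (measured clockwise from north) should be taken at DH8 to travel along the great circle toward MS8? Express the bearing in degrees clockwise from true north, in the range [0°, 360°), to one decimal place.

163.0°

Δλ = 0.8521°
y = sin Δλ · cos φ₂ = 0.014360
x = cos φ₁ sin φ₂ − sin φ₁ cos φ₂ cos Δλ = -0.046941
θ = atan2(y, x) = 162.9898° → 162.9898° (mod 360°)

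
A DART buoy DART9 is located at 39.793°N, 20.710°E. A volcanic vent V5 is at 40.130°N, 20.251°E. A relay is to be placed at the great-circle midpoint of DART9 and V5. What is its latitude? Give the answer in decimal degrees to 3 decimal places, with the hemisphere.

39.962°N

Bx = cos φ₂ cos Δλ = 0.764559,  By = cos φ₂ sin Δλ = -0.006125
φₘ = atan2(sin φ₁ + sin φ₂, √((cos φ₁ + Bx)² + By²)) = 39.96173°
λₘ = λ₁ + atan2(By, cos φ₁ + Bx) = 20.48107°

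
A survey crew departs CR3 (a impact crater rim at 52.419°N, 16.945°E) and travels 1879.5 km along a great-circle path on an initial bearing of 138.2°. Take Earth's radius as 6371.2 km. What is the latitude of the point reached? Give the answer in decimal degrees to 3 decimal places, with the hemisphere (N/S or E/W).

δ = d/R = 1879.5/6371.2 = 0.294999 rad
φ₂ = arcsin(sin φ₁ cos δ + cos φ₁ sin δ cos θ)
   = arcsin(0.79249·0.95680 + 0.60988·0.29074·-0.74548) = 38.76097°
λ₂ = λ₁ + atan2(sin θ sin δ cos φ₁, cos δ − sin φ₁ sin φ₂) = 31.33495°

38.761°N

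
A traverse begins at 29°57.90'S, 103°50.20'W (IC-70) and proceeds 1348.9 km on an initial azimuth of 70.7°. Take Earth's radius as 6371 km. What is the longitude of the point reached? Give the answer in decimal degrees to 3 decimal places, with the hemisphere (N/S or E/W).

91.159°W

IC-70: φ = -29.96500°, λ = -103.83667°
δ = d/R = 1348.9/6371 = 0.211725 rad
φ₂ = arcsin(sin φ₁ cos δ + cos φ₁ sin δ cos θ)
   = arcsin(-0.49947·0.97767 + 0.86633·0.21015·0.33051) = -25.34992°
λ₂ = λ₁ + atan2(sin θ sin δ cos φ₁, cos δ − sin φ₁ sin φ₂) = -91.15880°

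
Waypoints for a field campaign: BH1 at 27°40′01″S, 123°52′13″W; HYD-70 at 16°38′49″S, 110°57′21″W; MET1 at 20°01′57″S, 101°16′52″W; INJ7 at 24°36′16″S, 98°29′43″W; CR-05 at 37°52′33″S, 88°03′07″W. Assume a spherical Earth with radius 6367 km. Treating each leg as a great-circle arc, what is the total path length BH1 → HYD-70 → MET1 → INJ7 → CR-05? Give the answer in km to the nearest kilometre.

5250 km

BH1: φ = -27.66694°, λ = -123.87028°
HYD-70: φ = -16.64694°, λ = -110.95583°
MET1: φ = -20.03250°, λ = -101.28111°
INJ7: φ = -24.60444°, λ = -98.49528°
CR-05: φ = -37.87583°, λ = -88.05194°
BH1→HYD-70: c = 0.283449 rad, d = 1804.72 km
HYD-70→MET1: c = 0.170777 rad, d = 1087.34 km
MET1→INJ7: c = 0.091590 rad, d = 583.16 km
INJ7→CR-05: c = 0.278732 rad, d = 1774.69 km
Total = 1804.72 + 1087.34 + 583.16 + 1774.69 = 5249.90 km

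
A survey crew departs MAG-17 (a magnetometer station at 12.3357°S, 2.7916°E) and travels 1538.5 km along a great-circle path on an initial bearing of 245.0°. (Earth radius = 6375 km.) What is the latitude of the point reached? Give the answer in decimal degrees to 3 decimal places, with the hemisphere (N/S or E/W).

17.826°S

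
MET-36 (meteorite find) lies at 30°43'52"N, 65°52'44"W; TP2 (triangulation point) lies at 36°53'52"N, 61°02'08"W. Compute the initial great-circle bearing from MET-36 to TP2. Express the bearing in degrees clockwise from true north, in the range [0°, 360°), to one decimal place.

31.8°

MET-36: φ = +30.73111°, λ = -65.87889°
TP2: φ = +36.89778°, λ = -61.03556°
Δλ = 4.8433°
y = sin Δλ · cos φ₂ = 0.067521
x = cos φ₁ sin φ₂ − sin φ₁ cos φ₂ cos Δλ = 0.108880
θ = atan2(y, x) = 31.8045° → 31.8045° (mod 360°)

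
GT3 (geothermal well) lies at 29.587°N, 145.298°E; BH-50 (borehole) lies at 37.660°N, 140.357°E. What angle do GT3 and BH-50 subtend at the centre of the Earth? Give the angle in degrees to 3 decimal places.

Δφ = 8.0730°,  Δλ = -4.9410°
a = sin²(Δφ/2) + cos φ₁ cos φ₂ sin²(Δλ/2) = 0.006234
c = 2·arcsin(√a) = 0.158078 rad = 9.0572°

9.057°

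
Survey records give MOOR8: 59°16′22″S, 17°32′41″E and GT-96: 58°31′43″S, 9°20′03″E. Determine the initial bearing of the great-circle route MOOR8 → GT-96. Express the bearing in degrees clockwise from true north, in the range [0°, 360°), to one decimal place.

276.4°

MOOR8: φ = -59.27278°, λ = +17.54472°
GT-96: φ = -58.52861°, λ = +9.33417°
Δλ = -8.2106°
y = sin Δλ · cos φ₂ = -0.074558
x = cos φ₁ sin φ₂ − sin φ₁ cos φ₂ cos Δλ = 0.008388
θ = atan2(y, x) = -83.5812° → 276.4188° (mod 360°)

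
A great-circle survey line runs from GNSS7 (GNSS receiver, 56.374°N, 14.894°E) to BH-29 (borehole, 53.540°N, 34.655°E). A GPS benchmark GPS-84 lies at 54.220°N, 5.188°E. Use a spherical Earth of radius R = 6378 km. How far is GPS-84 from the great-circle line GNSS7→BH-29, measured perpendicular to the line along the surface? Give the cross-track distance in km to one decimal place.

δ₁₃ = central angle GNSS7→GPS-84 = 0.103401 rad  (haversine)
θ₁₃ = bearing GNSS7→GPS-84 = 252.745°,  θ₁₂ = bearing GNSS7→BH-29 = 95.770°
dₓₜ = R·arcsin(sin δ₁₃ · sin(θ₁₃ − θ₁₂)) = 6378·arcsin(0.10322·sin(156.975°)) = 257.562 km
|dₓₜ| = 257.562 km

257.6 km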